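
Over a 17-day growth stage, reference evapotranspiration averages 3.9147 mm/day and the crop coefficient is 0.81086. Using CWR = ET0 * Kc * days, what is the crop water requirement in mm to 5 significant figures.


CWR = 3.9147 * 0.81086 * 17 = 53.963 mm
Therefore the crop water requirement = 53.963 mm.


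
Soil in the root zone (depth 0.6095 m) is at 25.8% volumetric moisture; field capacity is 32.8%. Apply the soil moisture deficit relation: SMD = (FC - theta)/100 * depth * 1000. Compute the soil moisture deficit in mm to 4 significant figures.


SMD = (32.8 - 25.8)/100 * 0.6095 * 1000 = 42.66 mm
Therefore the soil moisture deficit = 42.66 mm.


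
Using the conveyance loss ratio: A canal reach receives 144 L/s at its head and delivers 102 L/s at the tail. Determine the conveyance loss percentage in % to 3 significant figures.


Approach: apply the conveyance loss ratio, loss% = ((Q_head - Q_tail)/Q_head)*100.
loss = ((144 - 102)/144)*100 = 29.2 %
Therefore the conveyance loss percentage = 29.2 %.


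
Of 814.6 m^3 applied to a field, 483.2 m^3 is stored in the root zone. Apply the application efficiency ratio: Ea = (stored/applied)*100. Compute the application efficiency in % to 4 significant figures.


Ea = (483.2/814.6)*100 = 59.32 %
Therefore the application efficiency = 59.32 %.


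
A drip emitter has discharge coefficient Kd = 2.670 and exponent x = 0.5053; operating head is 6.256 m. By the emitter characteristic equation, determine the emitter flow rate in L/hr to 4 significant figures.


Approach: apply the emitter characteristic equation, q = Kd * h^x.
q = 2.670 * 6.256^0.5053 = 6.743 L/hr
Therefore the emitter flow rate = 6.743 L/hr.


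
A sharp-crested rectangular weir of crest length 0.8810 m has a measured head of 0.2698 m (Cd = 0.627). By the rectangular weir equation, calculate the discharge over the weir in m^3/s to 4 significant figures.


Approach: apply the rectangular weir equation, Q = (2/3)*Cd*L*sqrt(2g)*H^1.5.
Q = (2/3)*0.627*0.8810*sqrt(2*9.81)*0.2698^1.5 = 0.2286 m^3/s
Therefore the discharge over the weir = 0.2286 m^3/s.


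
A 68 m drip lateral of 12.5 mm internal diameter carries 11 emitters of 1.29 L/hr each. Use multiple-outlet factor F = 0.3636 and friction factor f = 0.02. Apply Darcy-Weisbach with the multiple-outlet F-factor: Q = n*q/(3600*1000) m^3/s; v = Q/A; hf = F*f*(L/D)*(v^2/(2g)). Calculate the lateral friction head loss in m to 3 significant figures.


Q = 11*1.29/(3600*1000) = 3.9417e-06 m^3/s
A = pi*(12.5e-3/2)^2 = 1.2272e-04 m^2, so v = Q/A = 0.032120 m/s
hf = 0.3636*0.02*(68/0.0125)*(0.032120^2/(2*9.81)) = 0.00208 m
Therefore the lateral friction head loss = 0.00208 m.


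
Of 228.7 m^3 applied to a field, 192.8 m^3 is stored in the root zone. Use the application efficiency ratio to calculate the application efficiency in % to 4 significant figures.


Approach: apply the application efficiency ratio, Ea = (stored/applied)*100.
Ea = (192.8/228.7)*100 = 84.30 %
Therefore the application efficiency = 84.30 %.


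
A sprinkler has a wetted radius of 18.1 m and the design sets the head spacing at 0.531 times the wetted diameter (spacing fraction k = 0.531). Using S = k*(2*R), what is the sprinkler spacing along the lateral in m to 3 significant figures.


S = 0.531 * (2 * 18.1) = 19.2 m
Therefore the sprinkler spacing along the lateral = 19.2 m.


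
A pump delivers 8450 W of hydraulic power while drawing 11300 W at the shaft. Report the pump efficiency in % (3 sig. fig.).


Approach: apply the efficiency ratio, eta = (P_out/P_in)*100.
eta = (8450 / 11300) * 100 = 74.8 %
Therefore the pump efficiency = 74.8 %.


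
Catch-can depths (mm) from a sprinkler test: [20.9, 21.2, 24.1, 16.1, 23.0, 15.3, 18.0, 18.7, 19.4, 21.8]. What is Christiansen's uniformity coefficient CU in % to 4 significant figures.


Approach: apply Christiansen's uniformity coefficient, CU = (1 - mean_abs_deviation/mean)*100.
mean = 19.8500 mm
mean |d_i - mean| = 2.35000 mm
CU = (1 - 2.35000/19.8500)*100 = 88.16 %
Therefore Christiansen's uniformity coefficient CU = 88.16 %.


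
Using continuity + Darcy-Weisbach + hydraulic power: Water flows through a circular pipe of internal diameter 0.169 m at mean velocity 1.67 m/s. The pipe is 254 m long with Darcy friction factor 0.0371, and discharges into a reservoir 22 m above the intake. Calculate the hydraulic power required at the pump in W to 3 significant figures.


Approach: apply continuity + Darcy-Weisbach + hydraulic power, Q = A*v; hf = f*(L/D)*(v^2/(2g)); H = static + hf; P = rho*g*Q*H.
Step 1 — flow rate (continuity, Q = A*v):
  A = pi*(0.169/2)^2 = 0.022432 m^2
  Q = 0.022432 * 1.67 = 0.037461 m^3/s
Step 2 — friction head loss (Darcy-Weisbach):
  hf = 0.0371 * (254/0.169) * (1.67^2 / (2*9.81))
  hf = 7.9260 m
Step 3 — total head: H = 22 + 7.9260 = 29.926 m
Step 4 — hydraulic power (P = rho*g*Q*H):
  P = 1000 * 9.81 * 0.037461 * 29.926 = 11000 W
Therefore the hydraulic power required at the pump = 11000 W.


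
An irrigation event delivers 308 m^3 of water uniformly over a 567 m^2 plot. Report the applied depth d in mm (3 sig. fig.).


Approach: apply depth from volume over area, d = (V/A)*1000.
d = (308 / 567) * 1000 = 543 mm
Therefore the applied depth d = 543 mm.


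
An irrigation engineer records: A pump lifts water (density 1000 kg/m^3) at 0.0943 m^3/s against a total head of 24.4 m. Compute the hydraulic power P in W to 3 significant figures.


Approach: apply the hydraulic power relation, P = rho*g*Q*H.
P = 1000 * 9.81 * 0.0943 * 24.4 = 22600 W
Therefore the hydraulic power P = 22600 W.


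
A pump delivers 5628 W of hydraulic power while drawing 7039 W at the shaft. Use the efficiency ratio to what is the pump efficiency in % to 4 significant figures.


Approach: apply the efficiency ratio, eta = (P_out/P_in)*100.
eta = (5628 / 7039) * 100 = 79.95 %
Therefore the pump efficiency = 79.95 %.


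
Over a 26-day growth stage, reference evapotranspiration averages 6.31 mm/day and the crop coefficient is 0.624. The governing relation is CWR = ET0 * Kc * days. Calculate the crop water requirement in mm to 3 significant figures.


CWR = 6.31 * 0.624 * 26 = 102 mm
Therefore the crop water requirement = 102 mm.


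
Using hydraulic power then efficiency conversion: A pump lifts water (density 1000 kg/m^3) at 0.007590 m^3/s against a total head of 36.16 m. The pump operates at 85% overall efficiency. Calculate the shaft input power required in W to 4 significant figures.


Approach: apply hydraulic power then efficiency conversion, P = rho*g*Q*H; P_in = P/eta.
Step 1 — hydraulic power (P = rho*g*Q*H):
  P = 1000 * 9.81 * 0.007590 * 36.16 = 2692.40 W
Step 2 — input power: P_in = P/eta = 2692.40 / 0.85 = 3168 W
Therefore the shaft input power required = 3168 W.


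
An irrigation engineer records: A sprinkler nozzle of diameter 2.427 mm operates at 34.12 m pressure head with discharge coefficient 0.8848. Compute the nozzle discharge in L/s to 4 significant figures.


Approach: apply the orifice equation, Q = Cd*A*sqrt(2*g*h), A = pi*(d/2)^2.
A = pi*(2.427e-3/2)^2 = 4.62625e-06 m^2
Q = 0.8848 * 4.62625e-06 * sqrt(2*9.81*34.12) * 1000 = 0.1059 L/s
Therefore the nozzle discharge = 0.1059 L/s.


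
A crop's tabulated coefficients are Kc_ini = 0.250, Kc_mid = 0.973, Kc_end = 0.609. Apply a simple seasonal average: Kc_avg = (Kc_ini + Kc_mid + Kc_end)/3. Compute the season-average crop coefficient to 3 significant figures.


Kc_avg = (0.250 + 0.973 + 0.609)/3 = 0.611
Therefore the season-average crop coefficient = 0.611.


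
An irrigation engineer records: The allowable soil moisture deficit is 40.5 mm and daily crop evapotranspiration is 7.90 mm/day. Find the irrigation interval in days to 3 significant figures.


Approach: apply the irrigation interval relation, interval = SMD / ETc.
interval = 40.5 / 7.90 = 5.13 days
Therefore the irrigation interval = 5.13 days.


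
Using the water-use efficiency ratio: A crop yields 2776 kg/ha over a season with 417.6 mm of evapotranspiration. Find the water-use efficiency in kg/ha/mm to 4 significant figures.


Approach: apply the water-use efficiency ratio, WUE = yield/ET.
WUE = 2776 / 417.6 = 6.648 kg/ha/mm
Therefore the water-use efficiency = 6.648 kg/ha/mm.


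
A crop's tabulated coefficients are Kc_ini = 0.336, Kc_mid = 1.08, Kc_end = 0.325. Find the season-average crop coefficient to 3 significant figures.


Approach: apply a simple seasonal average, Kc_avg = (Kc_ini + Kc_mid + Kc_end)/3.
Kc_avg = (0.336 + 1.08 + 0.325)/3 = 0.580
Therefore the season-average crop coefficient = 0.580.


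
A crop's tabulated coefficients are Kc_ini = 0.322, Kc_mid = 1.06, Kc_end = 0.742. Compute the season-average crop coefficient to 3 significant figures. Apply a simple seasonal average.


Approach: apply a simple seasonal average, Kc_avg = (Kc_ini + Kc_mid + Kc_end)/3.
Kc_avg = (0.322 + 1.06 + 0.742)/3 = 0.708
Therefore the season-average crop coefficient = 0.708.


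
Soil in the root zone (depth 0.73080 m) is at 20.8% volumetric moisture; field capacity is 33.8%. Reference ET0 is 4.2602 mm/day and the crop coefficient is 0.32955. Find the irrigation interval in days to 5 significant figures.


Approach: apply soil-water budget scheduling, SMD = (FC-theta)/100*depth*1000; ETc = ET0*Kc; interval = SMD/ETc.
Step 1 — soil moisture deficit:
  SMD = (33.8 - 20.8)/100 * 0.73080 * 1000 = 95.00400 mm
Step 2 — daily crop ET (ETc = ET0*Kc):
  ETc = 4.2602 * 0.32955 = 1.403949 mm/day
Step 3 — irrigation interval (SMD/ETc):
  interval = 95.00400 / 1.403949 = 67.669 days
Therefore the irrigation interval = 67.669 days.


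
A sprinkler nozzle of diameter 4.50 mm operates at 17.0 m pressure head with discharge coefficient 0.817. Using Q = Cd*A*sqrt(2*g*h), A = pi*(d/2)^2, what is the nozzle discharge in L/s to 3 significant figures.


A = pi*(4.50e-3/2)^2 = 1.5904e-05 m^2
Q = 0.817 * 1.5904e-05 * sqrt(2*9.81*17.0) * 1000 = 0.237 L/s
Therefore the nozzle discharge = 0.237 L/s.


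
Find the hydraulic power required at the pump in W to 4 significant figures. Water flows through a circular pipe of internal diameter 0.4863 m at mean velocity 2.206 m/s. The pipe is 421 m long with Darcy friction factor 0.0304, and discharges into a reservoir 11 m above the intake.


Approach: apply continuity + Darcy-Weisbach + hydraulic power, Q = A*v; hf = f*(L/D)*(v^2/(2g)); H = static + hf; P = rho*g*Q*H.
Step 1 — flow rate (continuity, Q = A*v):
  A = pi*(0.4863/2)^2 = 0.185737 m^2
  Q = 0.185737 * 2.206 = 0.409736 m^3/s
Step 2 — friction head loss (Darcy-Weisbach):
  hf = 0.0304 * (421/0.4863) * (2.206^2 / (2*9.81))
  hf = 6.52775 m
Step 3 — total head: H = 11 + 6.52775 = 17.5277 m
Step 4 — hydraulic power (P = rho*g*Q*H):
  P = 1000 * 9.81 * 0.409736 * 17.5277 = 70450 W
Therefore the hydraulic power required at the pump = 70450 W.


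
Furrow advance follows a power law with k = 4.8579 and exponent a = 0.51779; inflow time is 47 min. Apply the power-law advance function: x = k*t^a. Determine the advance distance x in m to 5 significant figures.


x = 4.8579 * 47^0.51779 = 35.665 m
Therefore the advance distance x = 35.665 m.


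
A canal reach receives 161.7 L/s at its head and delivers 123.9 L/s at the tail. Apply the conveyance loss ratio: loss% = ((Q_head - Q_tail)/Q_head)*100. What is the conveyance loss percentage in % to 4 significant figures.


loss = ((161.7 - 123.9)/161.7)*100 = 23.38 %
Therefore the conveyance loss percentage = 23.38 %.


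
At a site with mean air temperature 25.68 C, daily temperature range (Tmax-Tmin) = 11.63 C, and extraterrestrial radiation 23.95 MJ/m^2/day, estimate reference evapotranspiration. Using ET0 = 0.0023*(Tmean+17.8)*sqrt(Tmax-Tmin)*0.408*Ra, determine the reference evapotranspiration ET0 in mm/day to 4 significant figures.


ET0 = 0.0023*(25.68+17.8)*sqrt(11.63)*0.408*23.95 = 3.333 mm/day
Therefore the reference evapotranspiration ET0 = 3.333 mm/day.


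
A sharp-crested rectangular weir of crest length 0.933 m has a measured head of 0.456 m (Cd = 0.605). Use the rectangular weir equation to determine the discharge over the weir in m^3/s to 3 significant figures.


Approach: apply the rectangular weir equation, Q = (2/3)*Cd*L*sqrt(2g)*H^1.5.
Q = (2/3)*0.605*0.933*sqrt(2*9.81)*0.456^1.5 = 0.513 m^3/s
Therefore the discharge over the weir = 0.513 m^3/s.


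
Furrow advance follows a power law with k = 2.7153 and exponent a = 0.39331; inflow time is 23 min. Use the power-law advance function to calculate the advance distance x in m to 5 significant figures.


Approach: apply the power-law advance function, x = k*t^a.
x = 2.7153 * 23^0.39331 = 9.3196 m
Therefore the advance distance x = 9.3196 m.


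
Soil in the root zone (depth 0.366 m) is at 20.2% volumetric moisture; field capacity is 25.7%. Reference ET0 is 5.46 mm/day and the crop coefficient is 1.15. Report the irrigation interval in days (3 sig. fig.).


Approach: apply soil-water budget scheduling, SMD = (FC-theta)/100*depth*1000; ETc = ET0*Kc; interval = SMD/ETc.
Step 1 — soil moisture deficit:
  SMD = (25.7 - 20.2)/100 * 0.366 * 1000 = 20.130 mm
Step 2 — daily crop ET (ETc = ET0*Kc):
  ETc = 5.46 * 1.15 = 6.2790 mm/day
Step 3 — irrigation interval (SMD/ETc):
  interval = 20.130 / 6.2790 = 3.21 days
Therefore the irrigation interval = 3.21 days.


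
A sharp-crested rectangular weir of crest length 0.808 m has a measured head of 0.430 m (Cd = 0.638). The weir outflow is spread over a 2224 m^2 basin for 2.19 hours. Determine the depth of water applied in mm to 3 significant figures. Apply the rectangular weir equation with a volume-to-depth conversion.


Approach: apply the rectangular weir equation with a volume-to-depth conversion, Q = (2/3)*Cd*L*sqrt(2g)*H^1.5; d = Q*t/A * 1000.
Step 1 — weir discharge:
  Q = (2/3)*0.638*0.808*sqrt(2*9.81)*0.430^1.5 = 0.42923 m^3/s
Step 2 — volume: V = 0.42923 * 2.19*3600 = 3384.1 m^3
Step 3 — depth: d = V/A * 1000 = 3384.1/2224 * 1000 = 1520 mm
Therefore the depth of water applied = 1520 mm.


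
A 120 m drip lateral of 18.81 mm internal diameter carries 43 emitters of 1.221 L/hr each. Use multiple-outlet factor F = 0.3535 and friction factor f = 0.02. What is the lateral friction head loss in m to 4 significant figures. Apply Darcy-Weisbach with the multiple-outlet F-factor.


Approach: apply Darcy-Weisbach with the multiple-outlet F-factor, Q = n*q/(3600*1000) m^3/s; v = Q/A; hf = F*f*(L/D)*(v^2/(2g)).
Q = 43*1.221/(3600*1000) = 1.45842e-05 m^3/s
A = pi*(18.81e-3/2)^2 = 2.77887e-04 m^2, so v = Q/A = 0.0524825 m/s
hf = 0.3535*0.02*(120/0.01881)*(0.0524825^2/(2*9.81)) = 0.006332 m
Therefore the lateral friction head loss = 0.006332 m.


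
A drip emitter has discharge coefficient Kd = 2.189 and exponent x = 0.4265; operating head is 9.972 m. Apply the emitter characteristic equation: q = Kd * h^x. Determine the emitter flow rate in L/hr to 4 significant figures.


q = 2.189 * 9.972^0.4265 = 5.837 L/hr
Therefore the emitter flow rate = 5.837 L/hr.


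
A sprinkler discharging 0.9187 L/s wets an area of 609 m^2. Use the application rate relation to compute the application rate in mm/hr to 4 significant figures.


Approach: apply the application rate relation, rate = (Q/A)*3600.
rate = (0.9187 / 609) * 3600 = 5.431 mm/hr
Therefore the application rate = 5.431 mm/hr.


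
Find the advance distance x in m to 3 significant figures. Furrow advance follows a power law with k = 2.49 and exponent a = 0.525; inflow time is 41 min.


Approach: apply the power-law advance function, x = k*t^a.
x = 2.49 * 41^0.525 = 17.5 m
Therefore the advance distance x = 17.5 m.


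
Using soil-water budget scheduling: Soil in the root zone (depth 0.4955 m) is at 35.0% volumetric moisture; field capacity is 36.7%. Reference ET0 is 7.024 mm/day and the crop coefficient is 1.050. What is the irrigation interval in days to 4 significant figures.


Approach: apply soil-water budget scheduling, SMD = (FC-theta)/100*depth*1000; ETc = ET0*Kc; interval = SMD/ETc.
Step 1 — soil moisture deficit:
  SMD = (36.7 - 35.0)/100 * 0.4955 * 1000 = 8.42350 mm
Step 2 — daily crop ET (ETc = ET0*Kc):
  ETc = 7.024 * 1.050 = 7.37520 mm/day
Step 3 — irrigation interval (SMD/ETc):
  interval = 8.42350 / 7.37520 = 1.142 days
Therefore the irrigation interval = 1.142 days.


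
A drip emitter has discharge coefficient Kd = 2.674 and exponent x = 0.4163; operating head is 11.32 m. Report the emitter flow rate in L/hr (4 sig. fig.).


Approach: apply the emitter characteristic equation, q = Kd * h^x.
q = 2.674 * 11.32^0.4163 = 7.343 L/hr
Therefore the emitter flow rate = 7.343 L/hr.


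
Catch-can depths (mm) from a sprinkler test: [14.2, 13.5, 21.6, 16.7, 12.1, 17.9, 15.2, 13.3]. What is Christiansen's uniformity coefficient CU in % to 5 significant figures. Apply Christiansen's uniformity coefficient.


Approach: apply Christiansen's uniformity coefficient, CU = (1 - mean_abs_deviation/mean)*100.
mean = 15.56250 mm
mean |d_i - mean| = 2.378125 mm
CU = (1 - 2.378125/15.56250)*100 = 84.719 %
Therefore Christiansen's uniformity coefficient CU = 84.719 %.


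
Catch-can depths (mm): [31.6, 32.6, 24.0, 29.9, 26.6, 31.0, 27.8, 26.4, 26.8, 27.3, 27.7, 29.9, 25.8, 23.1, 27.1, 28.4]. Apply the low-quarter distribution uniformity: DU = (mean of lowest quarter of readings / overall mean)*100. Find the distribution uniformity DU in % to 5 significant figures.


sorted lowest 4 of 16: [23.1, 24.0, 25.8, 26.4] -> mean = 24.82500 mm
overall mean = 27.87500 mm
DU = (24.82500/27.87500)*100 = 89.058 %
Therefore the distribution uniformity DU = 89.058 %.


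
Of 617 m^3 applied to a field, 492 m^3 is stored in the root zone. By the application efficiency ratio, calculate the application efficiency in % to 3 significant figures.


Approach: apply the application efficiency ratio, Ea = (stored/applied)*100.
Ea = (492/617)*100 = 79.7 %
Therefore the application efficiency = 79.7 %.


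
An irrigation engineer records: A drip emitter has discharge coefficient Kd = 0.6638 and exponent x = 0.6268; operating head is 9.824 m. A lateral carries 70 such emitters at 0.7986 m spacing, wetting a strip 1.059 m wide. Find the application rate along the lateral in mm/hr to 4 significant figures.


Approach: apply the emitter equation with a lateral mass balance, q = Kd*h^x; Q = n*q; rate = Q/(n*spacing*width).
Step 1 — single emitter flow (q = Kd*h^x):
  q = 0.6638 * 9.824^0.6268 = 2.77974 L/hr
Step 2 — total lateral flow: Q = 70 * 2.77974 = 194.582 L/hr
Step 3 — wetted area: A = 70 * 0.7986 * 1.059 = 59.2002 m^2
Step 4 — application rate: Q/A = 194.582/59.2002 = 3.287 mm/hr
Therefore the application rate along the lateral = 3.287 mm/hr.


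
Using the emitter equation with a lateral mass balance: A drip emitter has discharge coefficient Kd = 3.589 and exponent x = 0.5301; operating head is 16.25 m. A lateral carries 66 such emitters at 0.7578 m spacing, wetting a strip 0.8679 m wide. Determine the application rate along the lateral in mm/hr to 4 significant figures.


Approach: apply the emitter equation with a lateral mass balance, q = Kd*h^x; Q = n*q; rate = Q/(n*spacing*width).
Step 1 — single emitter flow (q = Kd*h^x):
  q = 3.589 * 16.25^0.5301 = 15.7343 L/hr
Step 2 — total lateral flow: Q = 66 * 15.7343 = 1038.46 L/hr
Step 3 — wetted area: A = 66 * 0.7578 * 0.8679 = 43.4078 m^2
Step 4 — application rate: Q/A = 1038.46/43.4078 = 23.92 mm/hr
Therefore the application rate along the lateral = 23.92 mm/hr.


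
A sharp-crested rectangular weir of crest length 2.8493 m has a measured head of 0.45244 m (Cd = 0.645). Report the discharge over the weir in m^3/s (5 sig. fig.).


Approach: apply the rectangular weir equation, Q = (2/3)*Cd*L*sqrt(2g)*H^1.5.
Q = (2/3)*0.645*2.8493*sqrt(2*9.81)*0.45244^1.5 = 1.6516 m^3/s
Therefore the discharge over the weir = 1.6516 m^3/s.


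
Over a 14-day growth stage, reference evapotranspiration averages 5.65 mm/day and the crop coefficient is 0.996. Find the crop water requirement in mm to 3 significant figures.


Approach: apply the crop water requirement relation, CWR = ET0 * Kc * days.
CWR = 5.65 * 0.996 * 14 = 78.8 mm
Therefore the crop water requirement = 78.8 mm.


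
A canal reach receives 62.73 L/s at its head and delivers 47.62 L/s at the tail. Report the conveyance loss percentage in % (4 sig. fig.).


Approach: apply the conveyance loss ratio, loss% = ((Q_head - Q_tail)/Q_head)*100.
loss = ((62.73 - 47.62)/62.73)*100 = 24.09 %
Therefore the conveyance loss percentage = 24.09 %.


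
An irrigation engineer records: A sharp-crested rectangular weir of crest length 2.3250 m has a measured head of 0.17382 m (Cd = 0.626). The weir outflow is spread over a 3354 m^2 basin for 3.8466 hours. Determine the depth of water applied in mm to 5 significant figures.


Approach: apply the rectangular weir equation with a volume-to-depth conversion, Q = (2/3)*Cd*L*sqrt(2g)*H^1.5; d = Q*t/A * 1000.
Step 1 — weir discharge:
  Q = (2/3)*0.626*2.3250*sqrt(2*9.81)*0.17382^1.5 = 0.3114621 m^3/s
Step 2 — volume: V = 0.3114621 * 3.8466*3600 = 4313.052 m^3
Step 3 — depth: d = V/A * 1000 = 4313.052/3354 * 1000 = 1285.9 mm
Therefore the depth of water applied = 1285.9 mm.


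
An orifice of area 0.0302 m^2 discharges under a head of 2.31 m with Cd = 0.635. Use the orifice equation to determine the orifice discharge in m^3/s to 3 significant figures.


Approach: apply the orifice equation, Q = Cd*A*sqrt(2*g*h).
Q = 0.635 * 0.0302 * sqrt(2*9.81*2.31) = 0.129 m^3/s
Therefore the orifice discharge = 0.129 m^3/s.


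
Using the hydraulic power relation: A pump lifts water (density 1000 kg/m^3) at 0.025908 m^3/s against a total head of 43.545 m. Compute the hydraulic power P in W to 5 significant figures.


Approach: apply the hydraulic power relation, P = rho*g*Q*H.
P = 1000 * 9.81 * 0.025908 * 43.545 = 11067 W
Therefore the hydraulic power P = 11067 W.


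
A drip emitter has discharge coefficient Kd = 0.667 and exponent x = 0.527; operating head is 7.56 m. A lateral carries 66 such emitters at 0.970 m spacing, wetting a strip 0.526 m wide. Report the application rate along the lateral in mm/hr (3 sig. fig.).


Approach: apply the emitter equation with a lateral mass balance, q = Kd*h^x; Q = n*q; rate = Q/(n*spacing*width).
Step 1 — single emitter flow (q = Kd*h^x):
  q = 0.667 * 7.56^0.527 = 1.9369 L/hr
Step 2 — total lateral flow: Q = 66 * 1.9369 = 127.84 L/hr
Step 3 — wetted area: A = 66 * 0.970 * 0.526 = 33.675 m^2
Step 4 — application rate: Q/A = 127.84/33.675 = 3.80 mm/hr
Therefore the application rate along the lateral = 3.80 mm/hr.


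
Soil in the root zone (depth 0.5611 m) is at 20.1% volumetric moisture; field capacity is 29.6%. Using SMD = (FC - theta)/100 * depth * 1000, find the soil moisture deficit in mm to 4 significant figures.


SMD = (29.6 - 20.1)/100 * 0.5611 * 1000 = 53.30 mm
Therefore the soil moisture deficit = 53.30 mm.


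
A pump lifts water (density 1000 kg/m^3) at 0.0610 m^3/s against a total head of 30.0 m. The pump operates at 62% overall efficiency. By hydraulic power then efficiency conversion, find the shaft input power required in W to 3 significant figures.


Approach: apply hydraulic power then efficiency conversion, P = rho*g*Q*H; P_in = P/eta.
Step 1 — hydraulic power (P = rho*g*Q*H):
  P = 1000 * 9.81 * 0.0610 * 30.0 = 17952 W
Step 2 — input power: P_in = P/eta = 17952 / 0.62 = 29000 W
Therefore the shaft input power required = 29000 W.


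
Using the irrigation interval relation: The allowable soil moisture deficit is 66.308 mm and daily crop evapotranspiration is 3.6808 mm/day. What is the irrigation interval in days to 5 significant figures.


Approach: apply the irrigation interval relation, interval = SMD / ETc.
interval = 66.308 / 3.6808 = 18.015 days
Therefore the irrigation interval = 18.015 days.


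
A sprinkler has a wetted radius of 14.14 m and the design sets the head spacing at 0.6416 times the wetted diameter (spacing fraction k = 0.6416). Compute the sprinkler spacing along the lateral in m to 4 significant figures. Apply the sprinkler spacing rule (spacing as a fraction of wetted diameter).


Approach: apply the sprinkler spacing rule (spacing as a fraction of wetted diameter), S = k*(2*R).
S = 0.6416 * (2 * 14.14) = 18.14 m
Therefore the sprinkler spacing along the lateral = 18.14 m.


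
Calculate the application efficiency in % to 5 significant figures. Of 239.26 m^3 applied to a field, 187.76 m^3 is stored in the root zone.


Approach: apply the application efficiency ratio, Ea = (stored/applied)*100.
Ea = (187.76/239.26)*100 = 78.475 %
Therefore the application efficiency = 78.475 %.


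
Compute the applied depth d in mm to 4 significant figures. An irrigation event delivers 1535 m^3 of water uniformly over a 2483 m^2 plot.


Approach: apply depth from volume over area, d = (V/A)*1000.
d = (1535 / 2483) * 1000 = 618.2 mm
Therefore the applied depth d = 618.2 mm.


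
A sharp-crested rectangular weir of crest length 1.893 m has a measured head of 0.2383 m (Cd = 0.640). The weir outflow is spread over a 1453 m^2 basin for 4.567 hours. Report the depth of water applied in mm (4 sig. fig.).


Approach: apply the rectangular weir equation with a volume-to-depth conversion, Q = (2/3)*Cd*L*sqrt(2g)*H^1.5; d = Q*t/A * 1000.
Step 1 — weir discharge:
  Q = (2/3)*0.640*1.893*sqrt(2*9.81)*0.2383^1.5 = 0.416174 m^3/s
Step 2 — volume: V = 0.416174 * 4.567*3600 = 6842.40 m^3
Step 3 — depth: d = V/A * 1000 = 6842.40/1453 * 1000 = 4709 mm
Therefore the depth of water applied = 4709 mm.


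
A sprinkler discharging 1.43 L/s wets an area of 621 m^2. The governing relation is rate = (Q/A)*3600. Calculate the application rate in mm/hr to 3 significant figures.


rate = (1.43 / 621) * 3600 = 8.29 mm/hr
Therefore the application rate = 8.29 mm/hr.


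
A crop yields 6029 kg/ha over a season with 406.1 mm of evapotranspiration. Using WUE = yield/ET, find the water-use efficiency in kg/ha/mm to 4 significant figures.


WUE = 6029 / 406.1 = 14.85 kg/ha/mm
Therefore the water-use efficiency = 14.85 kg/ha/mm.


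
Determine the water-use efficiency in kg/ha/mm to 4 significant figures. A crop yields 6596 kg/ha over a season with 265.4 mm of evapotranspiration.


Approach: apply the water-use efficiency ratio, WUE = yield/ET.
WUE = 6596 / 265.4 = 24.85 kg/ha/mm
Therefore the water-use efficiency = 24.85 kg/ha/mm.


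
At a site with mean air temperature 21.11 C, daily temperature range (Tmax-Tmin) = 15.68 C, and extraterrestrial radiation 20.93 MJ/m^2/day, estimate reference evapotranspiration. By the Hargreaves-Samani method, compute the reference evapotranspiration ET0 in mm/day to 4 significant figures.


Approach: apply the Hargreaves-Samani method, ET0 = 0.0023*(Tmean+17.8)*sqrt(Tmax-Tmin)*0.408*Ra.
ET0 = 0.0023*(21.11+17.8)*sqrt(15.68)*0.408*20.93 = 3.026 mm/day
Therefore the reference evapotranspiration ET0 = 3.026 mm/day.


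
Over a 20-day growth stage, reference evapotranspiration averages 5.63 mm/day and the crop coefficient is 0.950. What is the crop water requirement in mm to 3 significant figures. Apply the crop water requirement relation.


Approach: apply the crop water requirement relation, CWR = ET0 * Kc * days.
CWR = 5.63 * 0.950 * 20 = 107 mm
Therefore the crop water requirement = 107 mm.


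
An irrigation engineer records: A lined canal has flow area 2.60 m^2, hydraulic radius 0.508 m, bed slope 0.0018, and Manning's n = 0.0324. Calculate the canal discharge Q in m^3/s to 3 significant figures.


Approach: apply Manning's equation, Q = (1/n)*A*R^(2/3)*S^(1/2).
Q = (1/0.0324) * 2.60 * 0.508^(2/3) * 0.0018^(1/2) = 2.17 m^3/s
Therefore the canal discharge Q = 2.17 m^3/s.


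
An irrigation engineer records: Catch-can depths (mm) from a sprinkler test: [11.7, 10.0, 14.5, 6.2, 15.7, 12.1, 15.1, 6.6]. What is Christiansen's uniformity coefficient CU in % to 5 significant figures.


Approach: apply Christiansen's uniformity coefficient, CU = (1 - mean_abs_deviation/mean)*100.
mean = 11.48750 mm
mean |d_i - mean| = 2.915625 mm
CU = (1 - 2.915625/11.48750)*100 = 74.619 %
Therefore Christiansen's uniformity coefficient CU = 74.619 %.


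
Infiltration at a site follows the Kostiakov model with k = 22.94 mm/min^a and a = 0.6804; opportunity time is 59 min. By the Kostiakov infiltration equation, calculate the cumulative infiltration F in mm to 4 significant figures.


Approach: apply the Kostiakov infiltration equation, F = k*t^a.
F = 22.94 * 59^0.6804 = 367.7 mm
Therefore the cumulative infiltration F = 367.7 mm.


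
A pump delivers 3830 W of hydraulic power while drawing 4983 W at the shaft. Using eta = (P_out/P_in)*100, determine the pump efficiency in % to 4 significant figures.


eta = (3830 / 4983) * 100 = 76.86 %
Therefore the pump efficiency = 76.86 %.


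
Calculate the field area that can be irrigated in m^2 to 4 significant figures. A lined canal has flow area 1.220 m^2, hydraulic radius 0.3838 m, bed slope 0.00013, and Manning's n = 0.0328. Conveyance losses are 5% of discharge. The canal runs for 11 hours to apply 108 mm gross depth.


Approach: apply Manning's equation with a conveyance and depth budget, Q = (1/n)*A*R^(2/3)*S^(1/2); Q_field = Q*(1-loss); Area = Q_field*t/(d/1000).
Step 1 — canal discharge (Manning's equation):
  Q = (1/0.0328) * 1.220 * 0.3838^(2/3) * 0.00013^(1/2) = 0.223972 m^3/s
Step 2 — delivered flow: Q_field = 0.223972*(1 - 5/100) = 0.212774 m^3/s
Step 3 — volume delivered: V = 0.212774 * 11*3600 = 8425.84 m^3
Step 4 — area served: A = V / (depth/1000) = 8425.84 / 0.108 = 78020 m^2
Therefore the field area that can be irrigated = 78020 m^2.


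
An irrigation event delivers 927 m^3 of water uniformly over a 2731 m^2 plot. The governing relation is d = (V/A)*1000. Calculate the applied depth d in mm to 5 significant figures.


d = (927 / 2731) * 1000 = 339.44 mm
Therefore the applied depth d = 339.44 mm.


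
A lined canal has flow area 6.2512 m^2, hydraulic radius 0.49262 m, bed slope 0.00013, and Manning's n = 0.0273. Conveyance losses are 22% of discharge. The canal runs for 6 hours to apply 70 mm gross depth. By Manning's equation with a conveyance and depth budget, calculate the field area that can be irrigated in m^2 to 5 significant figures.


Approach: apply Manning's equation with a conveyance and depth budget, Q = (1/n)*A*R^(2/3)*S^(1/2); Q_field = Q*(1-loss); Area = Q_field*t/(d/1000).
Step 1 — canal discharge (Manning's equation):
  Q = (1/0.0273) * 6.2512 * 0.49262^(2/3) * 0.00013^(1/2) = 1.628473 m^3/s
Step 2 — delivered flow: Q_field = 1.628473*(1 - 22/100) = 1.270209 m^3/s
Step 3 — volume delivered: V = 1.270209 * 6*3600 = 27436.51 m^3
Step 4 — area served: A = V / (depth/1000) = 27436.51 / 0.07 = 391950 m^2
Therefore the field area that can be irrigated = 391950 m^2.


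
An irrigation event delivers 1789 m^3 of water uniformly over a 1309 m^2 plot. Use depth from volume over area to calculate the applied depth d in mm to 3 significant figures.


Approach: apply depth from volume over area, d = (V/A)*1000.
d = (1789 / 1309) * 1000 = 1370 mm
Therefore the applied depth d = 1370 mm.


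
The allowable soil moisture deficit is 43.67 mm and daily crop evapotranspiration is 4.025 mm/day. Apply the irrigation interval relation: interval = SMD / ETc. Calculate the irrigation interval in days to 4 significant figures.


interval = 43.67 / 4.025 = 10.85 days
Therefore the irrigation interval = 10.85 days.


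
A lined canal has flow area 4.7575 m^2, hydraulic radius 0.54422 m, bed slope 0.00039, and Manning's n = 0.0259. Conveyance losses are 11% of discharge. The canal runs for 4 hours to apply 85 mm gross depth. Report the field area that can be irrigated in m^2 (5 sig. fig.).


Approach: apply Manning's equation with a conveyance and depth budget, Q = (1/n)*A*R^(2/3)*S^(1/2); Q_field = Q*(1-loss); Area = Q_field*t/(d/1000).
Step 1 — canal discharge (Manning's equation):
  Q = (1/0.0259) * 4.7575 * 0.54422^(2/3) * 0.00039^(1/2) = 2.418026 m^3/s
Step 2 — delivered flow: Q_field = 2.418026*(1 - 11/100) = 2.152043 m^3/s
Step 3 — volume delivered: V = 2.152043 * 4*3600 = 30989.42 m^3
Step 4 — area served: A = V / (depth/1000) = 30989.42 / 0.085 = 364580 m^2
Therefore the field area that can be irrigated = 364580 m^2.


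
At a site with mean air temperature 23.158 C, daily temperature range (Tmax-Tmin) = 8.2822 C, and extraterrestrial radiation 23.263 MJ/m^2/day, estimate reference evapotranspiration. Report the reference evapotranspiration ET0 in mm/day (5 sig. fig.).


Approach: apply the Hargreaves-Samani method, ET0 = 0.0023*(Tmean+17.8)*sqrt(Tmax-Tmin)*0.408*Ra.
ET0 = 0.0023*(23.158+17.8)*sqrt(8.2822)*0.408*23.263 = 2.5732 mm/day
Therefore the reference evapotranspiration ET0 = 2.5732 mm/day.


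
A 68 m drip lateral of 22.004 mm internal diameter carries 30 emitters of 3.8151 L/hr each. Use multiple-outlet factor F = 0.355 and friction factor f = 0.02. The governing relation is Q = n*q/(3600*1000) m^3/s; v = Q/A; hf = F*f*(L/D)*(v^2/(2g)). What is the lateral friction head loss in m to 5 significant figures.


Q = 30*3.8151/(3600*1000) = 3.179250e-05 m^3/s
A = pi*(22.004e-3/2)^2 = 3.802710e-04 m^2, so v = Q/A = 0.08360486 m/s
hf = 0.355*0.02*(68/0.022004)*(0.08360486^2/(2*9.81)) = 0.0078168 m
Therefore the lateral friction head loss = 0.0078168 m.


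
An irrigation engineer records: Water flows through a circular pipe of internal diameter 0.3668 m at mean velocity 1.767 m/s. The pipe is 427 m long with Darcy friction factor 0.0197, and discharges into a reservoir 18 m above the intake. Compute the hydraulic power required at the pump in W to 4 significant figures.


Approach: apply continuity + Darcy-Weisbach + hydraulic power, Q = A*v; hf = f*(L/D)*(v^2/(2g)); H = static + hf; P = rho*g*Q*H.
Step 1 — flow rate (continuity, Q = A*v):
  A = pi*(0.3668/2)^2 = 0.105669 m^2
  Q = 0.105669 * 1.767 = 0.186718 m^3/s
Step 2 — friction head loss (Darcy-Weisbach):
  hf = 0.0197 * (427/0.3668) * (1.767^2 / (2*9.81))
  hf = 3.64955 m
Step 3 — total head: H = 18 + 3.64955 = 21.6495 m
Step 4 — hydraulic power (P = rho*g*Q*H):
  P = 1000 * 9.81 * 0.186718 * 21.6495 = 39660 W
Therefore the hydraulic power required at the pump = 39660 W.


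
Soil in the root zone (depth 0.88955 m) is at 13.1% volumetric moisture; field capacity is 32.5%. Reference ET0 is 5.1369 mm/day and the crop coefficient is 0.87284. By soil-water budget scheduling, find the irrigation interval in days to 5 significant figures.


Approach: apply soil-water budget scheduling, SMD = (FC-theta)/100*depth*1000; ETc = ET0*Kc; interval = SMD/ETc.
Step 1 — soil moisture deficit:
  SMD = (32.5 - 13.1)/100 * 0.88955 * 1000 = 172.5727 mm
Step 2 — daily crop ET (ETc = ET0*Kc):
  ETc = 5.1369 * 0.87284 = 4.483692 mm/day
Step 3 — irrigation interval (SMD/ETc):
  interval = 172.5727 / 4.483692 = 38.489 days
Therefore the irrigation interval = 38.489 days.


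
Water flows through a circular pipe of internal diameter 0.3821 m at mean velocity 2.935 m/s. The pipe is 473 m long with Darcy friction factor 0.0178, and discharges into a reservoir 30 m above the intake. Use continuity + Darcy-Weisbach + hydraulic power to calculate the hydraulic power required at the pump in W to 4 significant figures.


Approach: apply continuity + Darcy-Weisbach + hydraulic power, Q = A*v; hf = f*(L/D)*(v^2/(2g)); H = static + hf; P = rho*g*Q*H.
Step 1 — flow rate (continuity, Q = A*v):
  A = pi*(0.3821/2)^2 = 0.114668 m^2
  Q = 0.114668 * 2.935 = 0.336552 m^3/s
Step 2 — friction head loss (Darcy-Weisbach):
  hf = 0.0178 * (473/0.3821) * (2.935^2 / (2*9.81))
  hf = 9.67434 m
Step 3 — total head: H = 30 + 9.67434 = 39.6743 m
Step 4 — hydraulic power (P = rho*g*Q*H):
  P = 1000 * 9.81 * 0.336552 * 39.6743 = 131000 W
Therefore the hydraulic power required at the pump = 131000 W.


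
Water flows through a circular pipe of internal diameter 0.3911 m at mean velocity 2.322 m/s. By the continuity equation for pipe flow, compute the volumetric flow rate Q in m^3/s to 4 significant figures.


Approach: apply the continuity equation for pipe flow, Q = A * v with A = pi*(D/2)^2.
A = pi*(0.3911/2)^2 = 0.120134 m^2
Q = 0.120134 * 2.322 = 0.2790 m^3/s
Therefore the volumetric flow rate Q = 0.2790 m^3/s.


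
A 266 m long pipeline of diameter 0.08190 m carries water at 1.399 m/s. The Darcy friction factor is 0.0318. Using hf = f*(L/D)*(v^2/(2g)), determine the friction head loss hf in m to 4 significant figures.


hf = 0.0318 * (266/0.08190) * (1.399^2 / (2*9.81))
hf = 10.30 m
Therefore the friction head loss hf = 10.30 m.


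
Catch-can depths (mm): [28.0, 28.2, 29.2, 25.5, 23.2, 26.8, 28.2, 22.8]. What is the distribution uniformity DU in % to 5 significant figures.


Approach: apply the low-quarter distribution uniformity, DU = (mean of lowest quarter of readings / overall mean)*100.
sorted lowest 2 of 8: [22.8, 23.2] -> mean = 23.00000 mm
overall mean = 26.48750 mm
DU = (23.00000/26.48750)*100 = 86.833 %
Therefore the distribution uniformity DU = 86.833 %.


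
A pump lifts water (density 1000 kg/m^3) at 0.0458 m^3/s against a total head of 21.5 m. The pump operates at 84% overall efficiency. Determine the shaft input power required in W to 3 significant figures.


Approach: apply hydraulic power then efficiency conversion, P = rho*g*Q*H; P_in = P/eta.
Step 1 — hydraulic power (P = rho*g*Q*H):
  P = 1000 * 9.81 * 0.0458 * 21.5 = 9659.9 W
Step 2 — input power: P_in = P/eta = 9659.9 / 0.84 = 11500 W
Therefore the shaft input power required = 11500 W.


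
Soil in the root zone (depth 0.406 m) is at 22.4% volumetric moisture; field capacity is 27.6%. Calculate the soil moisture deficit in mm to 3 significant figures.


Approach: apply the soil moisture deficit relation, SMD = (FC - theta)/100 * depth * 1000.
SMD = (27.6 - 22.4)/100 * 0.406 * 1000 = 21.1 mm
Therefore the soil moisture deficit = 21.1 mm.


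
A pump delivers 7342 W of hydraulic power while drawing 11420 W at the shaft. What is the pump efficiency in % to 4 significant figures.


Approach: apply the efficiency ratio, eta = (P_out/P_in)*100.
eta = (7342 / 11420) * 100 = 64.29 %
Therefore the pump efficiency = 64.29 %.


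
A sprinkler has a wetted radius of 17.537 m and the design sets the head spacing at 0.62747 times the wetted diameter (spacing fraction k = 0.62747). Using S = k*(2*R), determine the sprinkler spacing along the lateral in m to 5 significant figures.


S = 0.62747 * (2 * 17.537) = 22.008 m
Therefore the sprinkler spacing along the lateral = 22.008 m.


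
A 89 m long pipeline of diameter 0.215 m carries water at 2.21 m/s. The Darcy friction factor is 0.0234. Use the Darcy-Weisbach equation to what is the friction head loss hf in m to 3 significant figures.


Approach: apply the Darcy-Weisbach equation, hf = f*(L/D)*(v^2/(2g)).
hf = 0.0234 * (89/0.215) * (2.21^2 / (2*9.81))
hf = 2.41 m
Therefore the friction head loss hf = 2.41 m.


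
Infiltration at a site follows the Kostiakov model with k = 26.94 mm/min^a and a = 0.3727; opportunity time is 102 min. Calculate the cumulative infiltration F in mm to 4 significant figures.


Approach: apply the Kostiakov infiltration equation, F = k*t^a.
F = 26.94 * 102^0.3727 = 151.0 mm
Therefore the cumulative infiltration F = 151.0 mm.


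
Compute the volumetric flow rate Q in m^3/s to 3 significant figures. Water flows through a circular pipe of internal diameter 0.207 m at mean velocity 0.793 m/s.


Approach: apply the continuity equation for pipe flow, Q = A * v with A = pi*(D/2)^2.
A = pi*(0.207/2)^2 = 0.033654 m^2
Q = 0.033654 * 0.793 = 0.0267 m^3/s
Therefore the volumetric flow rate Q = 0.0267 m^3/s.


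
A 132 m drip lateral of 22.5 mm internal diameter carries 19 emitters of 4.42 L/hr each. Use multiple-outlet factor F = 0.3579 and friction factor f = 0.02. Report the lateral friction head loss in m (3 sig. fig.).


Approach: apply Darcy-Weisbach with the multiple-outlet F-factor, Q = n*q/(3600*1000) m^3/s; v = Q/A; hf = F*f*(L/D)*(v^2/(2g)).
Q = 19*4.42/(3600*1000) = 2.3328e-05 m^3/s
A = pi*(22.5e-3/2)^2 = 3.9761e-04 m^2, so v = Q/A = 0.058670 m/s
hf = 0.3579*0.02*(132/0.0225)*(0.058670^2/(2*9.81)) = 0.00737 m
Therefore the lateral friction head loss = 0.00737 m.
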